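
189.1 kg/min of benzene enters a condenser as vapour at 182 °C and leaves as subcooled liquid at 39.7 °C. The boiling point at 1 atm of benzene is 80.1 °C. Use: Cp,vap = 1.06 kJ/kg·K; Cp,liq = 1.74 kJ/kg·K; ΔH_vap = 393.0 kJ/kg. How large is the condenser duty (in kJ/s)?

Q_c = 1800 kJ/s

vapour 182→80.1 °C: -108.01 kJ/kg
condensation at 80.1 °C: -393 kJ/kg
liquid 80.1→39.7 °C: -70.296 kJ/kg
Δh = -108.01 + -393 + -70.296 = -571.31 kJ/kg
Q = ṁ·Δh = 189.1 kg/min × -571.31 kJ/kg = -108030 kJ/min
|Q| = 1800.6 kW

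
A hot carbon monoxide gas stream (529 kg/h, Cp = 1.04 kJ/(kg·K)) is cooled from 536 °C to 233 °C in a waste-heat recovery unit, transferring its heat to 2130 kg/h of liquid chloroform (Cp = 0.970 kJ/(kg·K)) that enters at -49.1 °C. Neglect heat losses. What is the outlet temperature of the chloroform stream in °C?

T_c,out = 31.6 °C

Heat released by hot stream: Q = 529 × 1.04 × (536 − 233) = 166700 kJ/h
Energy balance on cold side (adiabatic exchanger): Q = ṁ_c·Cp_c·(T_c,out − T_c,in)
T_c,out = -49.1 + 166700/(2130 × 0.970) = 31.583 °C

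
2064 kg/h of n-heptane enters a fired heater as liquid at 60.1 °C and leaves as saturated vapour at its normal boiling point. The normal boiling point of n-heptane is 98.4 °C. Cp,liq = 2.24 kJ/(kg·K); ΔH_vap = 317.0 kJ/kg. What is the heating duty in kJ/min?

liquid 60.1→98.4 °C: 85.792 kJ/kg
vaporisation at 98.4 °C: 317 kJ/kg
Δh = 85.792 + 317 = 402.79 kJ/kg
Q = ṁ·Δh = 2064 kg/h × 402.79 kJ/kg = 831360 kJ/h
|Q| = 230.93 kW = 13856 kJ/min

Q = 13900 kJ/min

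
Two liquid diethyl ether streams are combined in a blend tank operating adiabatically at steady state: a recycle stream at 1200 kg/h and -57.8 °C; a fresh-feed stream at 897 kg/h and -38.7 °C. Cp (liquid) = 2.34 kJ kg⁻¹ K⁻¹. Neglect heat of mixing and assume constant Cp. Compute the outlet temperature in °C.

T_out = -49.6 °C

Adiabatic, steady state ⇒ Σ ṁᵢCp,ᵢ(T_out − Tᵢ) = 0
Σ ṁᵢCp,ᵢTᵢ = 1200×2.34×-57.8 + 897×2.34×-38.7 = -243530
Σ ṁᵢCp,ᵢ = 1200×2.34 + 897×2.34 = 4907
T_out = -243530 / 4907 = -49.63 °C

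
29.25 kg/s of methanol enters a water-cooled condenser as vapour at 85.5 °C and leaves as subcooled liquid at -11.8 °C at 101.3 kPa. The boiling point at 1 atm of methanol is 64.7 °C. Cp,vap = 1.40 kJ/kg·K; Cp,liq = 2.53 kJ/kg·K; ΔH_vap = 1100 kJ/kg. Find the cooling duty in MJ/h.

Q_c = 139000 MJ/h

vapour 85.5→64.7 °C: -29.12 kJ/kg
condensation at 64.7 °C: -1100 kJ/kg
liquid 64.7→-11.8 °C: -193.54 kJ/kg
Δh = -29.12 + -1100 + -193.54 = -1322.7 kJ/kg
Q = ṁ·Δh = 29.25 kg/s × -1322.7 kJ/kg = -38688 kJ/s
|Q| = 38688 kW = 139280 MJ/h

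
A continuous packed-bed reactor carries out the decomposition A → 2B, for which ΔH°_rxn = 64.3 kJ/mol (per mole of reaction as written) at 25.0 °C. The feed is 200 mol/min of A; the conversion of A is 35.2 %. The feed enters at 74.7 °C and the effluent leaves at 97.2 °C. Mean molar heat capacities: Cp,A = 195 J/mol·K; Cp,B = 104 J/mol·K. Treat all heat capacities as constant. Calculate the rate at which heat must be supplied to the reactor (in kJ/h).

Extent of reaction ξ = 0.352 × 200 = 70.4 mol/min
Reaction term: ξ·ΔH°_rxn = 70.4 × 64.3 = 4526.7 kJ/min
Sensible, feed 74.7→25 °C: -1938.3 kJ/min
Outlet flows (mol/min): A 129.6, B 140.8
Sensible, products 25→97.2 °C: 2881.9 kJ/min
Q = ΔH = 5470.3 kJ/min = 91.172 kW
Heat supplied = 328220 kJ/h

Q_in = 328000 kJ/h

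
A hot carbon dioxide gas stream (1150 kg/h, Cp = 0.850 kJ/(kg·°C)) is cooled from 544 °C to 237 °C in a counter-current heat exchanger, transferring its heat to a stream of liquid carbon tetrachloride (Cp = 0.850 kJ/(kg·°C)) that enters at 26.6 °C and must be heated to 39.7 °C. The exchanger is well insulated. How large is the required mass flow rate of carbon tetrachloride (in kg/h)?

Heat released by hot stream: Q = 1150 × 0.850 × (544 − 237) = 300090 kJ/h
Energy balance on cold side (adiabatic exchanger): Q = ṁ_c·Cp_c·(T_c,out − T_c,in)
ṁ_c = 300090 / [0.850 × (39.7 − 26.6)] = 26950 kg/h

ṁ_c = 27000 kg/h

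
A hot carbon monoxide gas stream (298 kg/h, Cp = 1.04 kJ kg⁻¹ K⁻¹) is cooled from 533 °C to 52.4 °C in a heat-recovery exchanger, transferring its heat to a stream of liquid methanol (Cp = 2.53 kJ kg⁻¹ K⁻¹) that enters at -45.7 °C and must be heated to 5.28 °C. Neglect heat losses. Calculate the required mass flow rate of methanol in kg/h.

ṁ_c = 1150 kg/h

Heat released by hot stream: Q = 298 × 1.04 × (533 − 52.4) = 148950 kJ/h
Energy balance on cold side (adiabatic exchanger): Q = ṁ_c·Cp_c·(T_c,out − T_c,in)
ṁ_c = 148950 / [2.53 × (5.28 − -45.7)] = 1154.8 kg/h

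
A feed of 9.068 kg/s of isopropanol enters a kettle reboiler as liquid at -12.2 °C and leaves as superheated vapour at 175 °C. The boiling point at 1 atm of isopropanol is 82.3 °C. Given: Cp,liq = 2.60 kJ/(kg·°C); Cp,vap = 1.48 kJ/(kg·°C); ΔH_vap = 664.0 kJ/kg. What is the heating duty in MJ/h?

liquid -12.2→82.3 °C: 245.7 kJ/kg
vaporisation at 82.3 °C: 664 kJ/kg
vapour 82.3→175 °C: 137.2 kJ/kg
Δh = 245.7 + 664 + 137.2 = 1046.9 kJ/kg
Q = ṁ·Δh = 9.068 kg/s × 1046.9 kJ/kg = 9493.3 kJ/s
|Q| = 9493.3 kW = 34176 MJ/h

Q = 34200 MJ/h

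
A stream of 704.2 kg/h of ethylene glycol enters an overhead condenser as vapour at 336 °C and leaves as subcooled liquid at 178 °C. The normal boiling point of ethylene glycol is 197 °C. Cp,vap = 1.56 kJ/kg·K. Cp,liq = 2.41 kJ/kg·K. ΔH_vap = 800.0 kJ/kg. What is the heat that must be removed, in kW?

vapour 336→197 °C: -216.84 kJ/kg
condensation at 197 °C: -800 kJ/kg
liquid 197→178 °C: -45.79 kJ/kg
Δh = -216.84 + -800 + -45.79 = -1062.6 kJ/kg
Q = ṁ·Δh = 704.2 kg/h × -1062.6 kJ/kg = -748300 kJ/h
|Q| = 207.86 kW

Q_c = 208 kW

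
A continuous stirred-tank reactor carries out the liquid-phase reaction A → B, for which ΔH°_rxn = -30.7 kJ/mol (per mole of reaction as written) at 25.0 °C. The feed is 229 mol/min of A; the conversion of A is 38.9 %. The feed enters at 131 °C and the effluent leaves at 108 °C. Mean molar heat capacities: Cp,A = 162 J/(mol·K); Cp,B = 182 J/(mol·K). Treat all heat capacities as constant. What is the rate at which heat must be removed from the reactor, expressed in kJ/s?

Q_out = 57.3 kJ/s

Extent of reaction ξ = 0.389 × 229 = 89.081 mol/min
Reaction term: ξ·ΔH°_rxn = 89.081 × -30.7 = -2734.8 kJ/min
Sensible, feed 131→25 °C: -3932.4 kJ/min
Outlet flows (mol/min): A 139.92, B 89.081
Sensible, products 25→108 °C: 3227 kJ/min
Q = ΔH = -3440.2 kJ/min = -57.336 kW
Heat removed = 57.336 kJ/s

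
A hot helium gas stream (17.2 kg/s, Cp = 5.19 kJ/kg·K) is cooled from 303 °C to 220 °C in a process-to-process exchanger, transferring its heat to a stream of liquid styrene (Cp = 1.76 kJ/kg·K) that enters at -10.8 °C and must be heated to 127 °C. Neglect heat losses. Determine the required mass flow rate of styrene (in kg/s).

Heat released by hot stream: Q = 17.2 × 5.19 × (303 − 220) = 7409.2 kJ/s
Energy balance on cold side (adiabatic exchanger): Q = ṁ_c·Cp_c·(T_c,out − T_c,in)
ṁ_c = 7409.2 / [1.76 × (127 − -10.8)] = 30.55 kg/s

ṁ_c = 30.6 kg/s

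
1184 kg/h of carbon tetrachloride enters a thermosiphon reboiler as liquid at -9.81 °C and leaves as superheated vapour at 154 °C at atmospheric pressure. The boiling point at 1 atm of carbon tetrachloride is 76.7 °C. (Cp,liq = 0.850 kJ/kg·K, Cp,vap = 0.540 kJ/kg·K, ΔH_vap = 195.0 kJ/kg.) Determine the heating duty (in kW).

liquid -9.81→76.7 °C: 73.534 kJ/kg
vaporisation at 76.7 °C: 195 kJ/kg
vapour 76.7→154 °C: 41.742 kJ/kg
Δh = 73.534 + 195 + 41.742 = 310.28 kJ/kg
Q = ṁ·Δh = 1184 kg/h × 310.28 kJ/kg = 367370 kJ/h
|Q| = 102.05 kW

Q = 102 kW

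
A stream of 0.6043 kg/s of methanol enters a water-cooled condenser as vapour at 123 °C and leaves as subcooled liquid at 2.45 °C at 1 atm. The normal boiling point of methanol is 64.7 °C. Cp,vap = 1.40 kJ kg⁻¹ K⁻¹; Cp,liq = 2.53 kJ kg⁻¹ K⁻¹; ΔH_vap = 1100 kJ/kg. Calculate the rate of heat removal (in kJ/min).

Q_c = 48600 kJ/min

vapour 123→64.7 °C: -81.62 kJ/kg
condensation at 64.7 °C: -1100 kJ/kg
liquid 64.7→2.45 °C: -157.49 kJ/kg
Δh = -81.62 + -1100 + -157.49 = -1339.1 kJ/kg
Q = ṁ·Δh = 0.6043 kg/s × -1339.1 kJ/kg = -809.23 kJ/s
|Q| = 809.23 kW = 48554 kJ/min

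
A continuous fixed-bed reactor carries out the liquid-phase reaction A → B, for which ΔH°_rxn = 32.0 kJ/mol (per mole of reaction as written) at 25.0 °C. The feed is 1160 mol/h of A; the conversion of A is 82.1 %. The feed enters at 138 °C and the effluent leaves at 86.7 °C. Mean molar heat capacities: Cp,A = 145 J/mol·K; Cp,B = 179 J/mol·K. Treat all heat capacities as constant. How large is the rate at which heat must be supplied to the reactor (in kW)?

Extent of reaction ξ = 0.821 × 1160 = 952.36 mol/h
Reaction term: ξ·ΔH°_rxn = 952.36 × 32.0 = 30476 kJ/h
Sensible, feed 138→25 °C: -19007 kJ/h
Outlet flows (mol/h): A 207.64, B 952.36
Sensible, products 25→86.7 °C: 12376 kJ/h
Q = ΔH = 23845 kJ/h = 6.6235 kW
Heat supplied = 6.6235 kW

Q_in = 6.62 kW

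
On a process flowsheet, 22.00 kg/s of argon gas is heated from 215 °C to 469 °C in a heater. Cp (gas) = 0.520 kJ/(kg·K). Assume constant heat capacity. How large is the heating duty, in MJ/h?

Q = 10500 MJ/h

Q = ṁ·Cp·ΔT = 22.00 × 0.520 × (469 − 215) = 2905.8 kJ/s
Heating duty = 10461 MJ/h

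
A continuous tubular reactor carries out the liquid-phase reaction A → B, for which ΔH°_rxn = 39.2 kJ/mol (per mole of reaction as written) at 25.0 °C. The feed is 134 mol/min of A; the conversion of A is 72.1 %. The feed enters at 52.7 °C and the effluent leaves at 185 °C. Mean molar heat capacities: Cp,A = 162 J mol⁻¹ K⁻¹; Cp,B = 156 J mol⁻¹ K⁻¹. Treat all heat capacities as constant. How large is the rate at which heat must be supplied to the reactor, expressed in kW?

Q_in = 109 kW

Extent of reaction ξ = 0.721 × 134 = 96.614 mol/min
Reaction term: ξ·ΔH°_rxn = 96.614 × 39.2 = 3787.3 kJ/min
Sensible, feed 52.7→25 °C: -601.31 kJ/min
Outlet flows (mol/min): A 37.386, B 96.614
Sensible, products 25→185 °C: 3380.5 kJ/min
Q = ΔH = 6566.5 kJ/min = 109.44 kW
Heat supplied = 109.44 kW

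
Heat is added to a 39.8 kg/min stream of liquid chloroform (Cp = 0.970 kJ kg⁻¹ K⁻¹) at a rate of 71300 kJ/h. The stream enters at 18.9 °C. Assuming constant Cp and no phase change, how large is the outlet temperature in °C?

T_out = 49.7 °C

Q = 71300 kJ/h = 1188.3 kJ/min
ΔT = Q/(ṁ·Cp) = 1188.3/(39.8×0.970) = 30.781 K
T_out = 18.9 + 30.781 = 49.681 °C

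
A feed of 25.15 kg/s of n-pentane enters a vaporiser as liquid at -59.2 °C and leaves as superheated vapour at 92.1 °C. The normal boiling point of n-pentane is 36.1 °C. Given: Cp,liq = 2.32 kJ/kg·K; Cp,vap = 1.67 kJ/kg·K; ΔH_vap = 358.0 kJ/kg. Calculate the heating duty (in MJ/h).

Q = 60900 MJ/h

liquid -59.2→36.1 °C: 221.1 kJ/kg
vaporisation at 36.1 °C: 358 kJ/kg
vapour 36.1→92.1 °C: 93.52 kJ/kg
Δh = 221.1 + 358 + 93.52 = 672.62 kJ/kg
Q = ṁ·Δh = 25.15 kg/s × 672.62 kJ/kg = 16916 kJ/s
|Q| = 16916 kW = 60899 MJ/h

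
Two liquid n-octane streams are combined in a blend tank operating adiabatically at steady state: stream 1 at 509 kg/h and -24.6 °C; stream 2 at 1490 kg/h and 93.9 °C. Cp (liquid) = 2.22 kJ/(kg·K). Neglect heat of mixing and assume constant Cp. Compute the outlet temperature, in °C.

T_out = 63.7 °C

No heat crosses the boundary, so H_out = H_in.
T_out = Σ ṁᵢCp,ᵢTᵢ / Σ ṁᵢCp,ᵢ
      = 282800 / 4437.8 = 63.727 °C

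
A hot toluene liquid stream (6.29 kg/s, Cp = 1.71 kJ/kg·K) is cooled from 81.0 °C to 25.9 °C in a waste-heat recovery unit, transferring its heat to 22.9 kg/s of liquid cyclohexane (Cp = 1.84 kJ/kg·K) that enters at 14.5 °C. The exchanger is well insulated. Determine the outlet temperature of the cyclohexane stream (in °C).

Heat released by hot stream: Q = 6.29 × 1.71 × (81.0 − 25.9) = 592.65 kJ/s
Energy balance on cold side (adiabatic exchanger): Q = ṁ_c·Cp_c·(T_c,out − T_c,in)
T_c,out = 14.5 + 592.65/(22.9 × 1.84) = 28.565 °C

T_c,out = 28.6 °C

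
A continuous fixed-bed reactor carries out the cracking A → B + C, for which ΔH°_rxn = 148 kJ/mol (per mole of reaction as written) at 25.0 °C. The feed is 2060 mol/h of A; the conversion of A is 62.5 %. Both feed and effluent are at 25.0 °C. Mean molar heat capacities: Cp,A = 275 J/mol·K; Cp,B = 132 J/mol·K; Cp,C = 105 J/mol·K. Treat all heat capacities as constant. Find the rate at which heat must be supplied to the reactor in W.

Q_in = 52900 W

Extent of reaction ξ = 0.625 × 2060 = 1287.5 mol/h
Reaction term: ξ·ΔH°_rxn = 1287.5 × 148 = 190550 kJ/h
Q = ΔH = 190550 kJ/h = 52.931 kW
Heat supplied = 52931 W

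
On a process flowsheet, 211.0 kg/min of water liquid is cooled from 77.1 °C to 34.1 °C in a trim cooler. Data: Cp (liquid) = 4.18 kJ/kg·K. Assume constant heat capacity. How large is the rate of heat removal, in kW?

Q_c = 632 kW

Q = ṁ·Cp·ΔT = 211.0 × 4.18 × (34.1 − 77.1) = -37925 kJ/min
Converting: 37925 / 60 s = 632.09 kW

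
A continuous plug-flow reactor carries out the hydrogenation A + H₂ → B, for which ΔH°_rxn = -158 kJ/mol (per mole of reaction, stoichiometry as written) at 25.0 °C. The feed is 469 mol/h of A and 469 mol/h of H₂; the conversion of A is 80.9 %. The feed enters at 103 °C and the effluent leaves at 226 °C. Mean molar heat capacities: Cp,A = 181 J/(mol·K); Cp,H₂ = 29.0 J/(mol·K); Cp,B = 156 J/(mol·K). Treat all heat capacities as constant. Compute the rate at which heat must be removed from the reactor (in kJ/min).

Extent of reaction ξ = 0.809 × 469 = 379.42 mol/h
Reaction term: ξ·ΔH°_rxn = 379.42 × -158 = -59949 kJ/h
Sensible, feed 103→25 °C: -7682.2 kJ/h
Outlet flows (mol/h): A 89.579, H₂ 89.579, B 379.42
Sensible, products 25→226 °C: 15678 kJ/h
Q = ΔH = -51952 kJ/h = -14.431 kW
Heat removed = 865.87 kJ/min

Q_out = 866 kJ/min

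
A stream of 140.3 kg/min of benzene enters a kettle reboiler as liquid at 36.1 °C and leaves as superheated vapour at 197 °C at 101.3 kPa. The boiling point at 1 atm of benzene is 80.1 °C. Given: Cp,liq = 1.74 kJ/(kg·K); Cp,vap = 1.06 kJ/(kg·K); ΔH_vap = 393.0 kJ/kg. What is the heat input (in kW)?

Q = 1390 kW

liquid 36.1→80.1 °C: 76.56 kJ/kg
vaporisation at 80.1 °C: 393 kJ/kg
vapour 80.1→197 °C: 123.91 kJ/kg
Δh = 76.56 + 393 + 123.91 = 593.47 kJ/kg
Q = ṁ·Δh = 140.3 kg/min × 593.47 kJ/kg = 83264 kJ/min
|Q| = 1387.7 kW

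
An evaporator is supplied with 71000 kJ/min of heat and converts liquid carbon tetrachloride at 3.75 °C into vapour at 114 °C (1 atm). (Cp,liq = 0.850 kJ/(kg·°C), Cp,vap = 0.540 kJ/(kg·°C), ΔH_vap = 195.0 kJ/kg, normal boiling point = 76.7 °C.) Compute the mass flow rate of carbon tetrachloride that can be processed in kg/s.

ṁ = 4.27 kg/s

Δh = 0.850×(76.7−3.75) + 195.0 + 0.540×(114−76.7) = 277.15 kJ/kg
Q = 71000 kJ/min = 1183.3 kJ/s = 1183.3 kJ/s
ṁ = Q/Δh = 1183.3 / 277.15 = 4.2697 kg/s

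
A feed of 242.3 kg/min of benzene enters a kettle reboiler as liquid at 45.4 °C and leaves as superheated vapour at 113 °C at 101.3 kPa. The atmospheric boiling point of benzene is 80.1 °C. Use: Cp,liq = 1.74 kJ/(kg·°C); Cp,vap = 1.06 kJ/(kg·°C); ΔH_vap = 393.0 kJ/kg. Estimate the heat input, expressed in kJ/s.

liquid 45.4→80.1 °C: 60.378 kJ/kg
vaporisation at 80.1 °C: 393 kJ/kg
vapour 80.1→113 °C: 34.874 kJ/kg
Δh = 60.378 + 393 + 34.874 = 488.25 kJ/kg
Q = ṁ·Δh = 242.3 kg/min × 488.25 kJ/kg = 118300 kJ/min
|Q| = 1971.7 kW

Q = 1970 kJ/s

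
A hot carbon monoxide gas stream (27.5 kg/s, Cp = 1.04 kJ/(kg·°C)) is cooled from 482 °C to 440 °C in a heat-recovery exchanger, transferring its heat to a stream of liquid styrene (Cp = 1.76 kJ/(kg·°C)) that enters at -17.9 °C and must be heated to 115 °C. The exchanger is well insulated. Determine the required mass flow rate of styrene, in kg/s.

Heat released by hot stream: Q = 27.5 × 1.04 × (482 − 440) = 1201.2 kJ/s
Energy balance on cold side (adiabatic exchanger): Q = ṁ_c·Cp_c·(T_c,out − T_c,in)
ṁ_c = 1201.2 / [1.76 × (115 − -17.9)] = 5.1354 kg/s

ṁ_c = 5.14 kg/s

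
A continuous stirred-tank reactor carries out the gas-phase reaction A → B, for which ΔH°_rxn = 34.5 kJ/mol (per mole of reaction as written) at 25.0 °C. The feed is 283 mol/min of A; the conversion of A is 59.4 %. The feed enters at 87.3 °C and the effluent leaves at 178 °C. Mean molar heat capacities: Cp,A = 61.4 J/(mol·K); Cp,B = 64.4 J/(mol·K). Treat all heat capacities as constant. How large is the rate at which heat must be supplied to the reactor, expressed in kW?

Q_in = 124 kW

Extent of reaction ξ = 0.594 × 283 = 168.1 mol/min
Reaction term: ξ·ΔH°_rxn = 168.1 × 34.5 = 5799.5 kJ/min
Sensible, feed 87.3→25 °C: -1082.5 kJ/min
Outlet flows (mol/min): A 114.9, B 168.1
Sensible, products 25→178 °C: 2735.7 kJ/min
Q = ΔH = 7452.7 kJ/min = 124.21 kW
Heat supplied = 124.21 kW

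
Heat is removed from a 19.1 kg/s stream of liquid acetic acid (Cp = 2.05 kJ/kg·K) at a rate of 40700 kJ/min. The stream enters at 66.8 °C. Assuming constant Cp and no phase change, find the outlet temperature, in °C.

Q = 40700 kJ/min = 678.33 kJ/s
ΔT = Q/(ṁ·Cp) = 678.33/(19.1×2.05) = 17.324 K
T_out = 66.8 − 17.324 = 49.476 °C

T_out = 49.5 °C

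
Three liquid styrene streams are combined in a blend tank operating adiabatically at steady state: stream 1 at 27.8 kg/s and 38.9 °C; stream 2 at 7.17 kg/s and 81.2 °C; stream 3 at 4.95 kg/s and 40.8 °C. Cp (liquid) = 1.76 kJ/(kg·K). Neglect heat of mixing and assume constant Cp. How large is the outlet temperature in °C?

T_out = 46.7 °C

Adiabatic, steady state ⇒ Σ ṁᵢCp,ᵢ(T_out − Tᵢ) = 0
T_out = Σ ṁᵢCp,ᵢTᵢ / Σ ṁᵢCp,ᵢ
      = 3283.4 / 70.259 = 46.733 °C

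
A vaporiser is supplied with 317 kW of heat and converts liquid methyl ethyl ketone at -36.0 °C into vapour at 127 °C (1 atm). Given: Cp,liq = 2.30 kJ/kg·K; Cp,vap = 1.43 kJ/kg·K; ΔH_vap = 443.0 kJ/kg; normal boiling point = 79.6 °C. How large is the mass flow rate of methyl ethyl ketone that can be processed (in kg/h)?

Δh = 2.30×(79.6−-36.0) + 443.0 + 1.43×(127−79.6) = 776.66 kJ/kg
Q = 317 kW = 317 kJ/s = 1.1412e+06 kJ/h
ṁ = Q/Δh = 1.1412e+06 / 776.66 = 1469.4 kg/h

ṁ = 1470 kg/h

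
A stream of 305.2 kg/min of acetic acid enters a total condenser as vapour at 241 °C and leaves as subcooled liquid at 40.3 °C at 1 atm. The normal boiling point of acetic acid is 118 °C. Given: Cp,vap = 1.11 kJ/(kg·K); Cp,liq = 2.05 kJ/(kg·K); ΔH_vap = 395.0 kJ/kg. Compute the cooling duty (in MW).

vapour 241→118 °C: -136.53 kJ/kg
condensation at 118 °C: -395 kJ/kg
liquid 118→40.3 °C: -159.28 kJ/kg
Δh = -136.53 + -395 + -159.28 = -690.82 kJ/kg
Q = ṁ·Δh = 305.2 kg/min × -690.82 kJ/kg = -210840 kJ/min
|Q| = 3513.9 kW = 3.5139 MW

Q_c = 3.51 MW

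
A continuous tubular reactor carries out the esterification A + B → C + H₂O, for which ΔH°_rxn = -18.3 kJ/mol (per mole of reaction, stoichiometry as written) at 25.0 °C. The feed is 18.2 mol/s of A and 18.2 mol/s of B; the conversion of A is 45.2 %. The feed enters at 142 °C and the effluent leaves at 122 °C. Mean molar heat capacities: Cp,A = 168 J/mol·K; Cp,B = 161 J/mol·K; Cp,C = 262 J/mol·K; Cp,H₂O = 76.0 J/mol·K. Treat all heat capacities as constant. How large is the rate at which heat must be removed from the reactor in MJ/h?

Q_out = 947 MJ/h

Extent of reaction ξ = 0.452 × 18.2 = 8.2264 mol/s
Reaction term: ξ·ΔH°_rxn = 8.2264 × -18.3 = -150.54 kJ/s
Sensible, feed 142→25 °C: -700.57 kJ/s
Outlet flows (mol/s): A 9.9736, B 9.9736, C 8.2264, H₂O 8.2264
Sensible, products 25→122 °C: 588 kJ/s
Q = ΔH = -263.12 kJ/s = -263.12 kW
Heat removed = 947.22 MJ/h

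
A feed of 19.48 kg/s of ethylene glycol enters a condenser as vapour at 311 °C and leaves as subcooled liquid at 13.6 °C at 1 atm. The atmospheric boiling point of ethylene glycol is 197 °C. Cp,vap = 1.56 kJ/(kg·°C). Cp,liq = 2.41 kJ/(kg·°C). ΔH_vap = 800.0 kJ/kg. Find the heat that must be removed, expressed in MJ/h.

vapour 311→197 °C: -177.84 kJ/kg
condensation at 197 °C: -800 kJ/kg
liquid 197→13.6 °C: -441.99 kJ/kg
Δh = -177.84 + -800 + -441.99 = -1419.8 kJ/kg
Q = ṁ·Δh = 19.48 kg/s × -1419.8 kJ/kg = -27658 kJ/s
|Q| = 27658 kW = 99570 MJ/h

Q_c = 99600 MJ/h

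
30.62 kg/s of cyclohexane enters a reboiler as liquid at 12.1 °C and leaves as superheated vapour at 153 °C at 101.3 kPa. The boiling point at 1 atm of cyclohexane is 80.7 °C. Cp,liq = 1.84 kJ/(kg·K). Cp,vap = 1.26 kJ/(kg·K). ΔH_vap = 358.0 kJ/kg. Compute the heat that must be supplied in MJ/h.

liquid 12.1→80.7 °C: 126.22 kJ/kg
vaporisation at 80.7 °C: 358 kJ/kg
vapour 80.7→153 °C: 91.098 kJ/kg
Δh = 126.22 + 358 + 91.098 = 575.32 kJ/kg
Q = ṁ·Δh = 30.62 kg/s × 575.32 kJ/kg = 17616 kJ/s
|Q| = 17616 kW = 63419 MJ/h

Q = 63400 MJ/h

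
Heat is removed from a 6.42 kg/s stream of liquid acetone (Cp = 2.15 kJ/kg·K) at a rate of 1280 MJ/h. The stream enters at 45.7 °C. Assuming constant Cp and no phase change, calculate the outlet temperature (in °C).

Q = 1280 MJ/h = 355.56 kJ/s
ΔT = Q/(ṁ·Cp) = 355.56/(6.42×2.15) = 25.759 K
T_out = 45.7 − 25.759 = 19.941 °C

T_out = 19.9 °C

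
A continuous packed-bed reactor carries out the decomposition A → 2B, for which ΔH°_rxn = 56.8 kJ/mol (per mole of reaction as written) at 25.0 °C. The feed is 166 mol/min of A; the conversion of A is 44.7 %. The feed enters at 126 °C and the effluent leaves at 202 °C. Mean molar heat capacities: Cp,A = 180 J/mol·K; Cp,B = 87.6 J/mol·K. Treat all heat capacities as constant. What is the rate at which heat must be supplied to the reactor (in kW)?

Q_in = 107 kW

Extent of reaction ξ = 0.447 × 166 = 74.202 mol/min
Reaction term: ξ·ΔH°_rxn = 74.202 × 56.8 = 4214.7 kJ/min
Sensible, feed 126→25 °C: -3017.9 kJ/min
Outlet flows (mol/min): A 91.798, B 148.4
Sensible, products 25→202 °C: 5225.7 kJ/min
Q = ΔH = 6422.5 kJ/min = 107.04 kW
Heat supplied = 107.04 kW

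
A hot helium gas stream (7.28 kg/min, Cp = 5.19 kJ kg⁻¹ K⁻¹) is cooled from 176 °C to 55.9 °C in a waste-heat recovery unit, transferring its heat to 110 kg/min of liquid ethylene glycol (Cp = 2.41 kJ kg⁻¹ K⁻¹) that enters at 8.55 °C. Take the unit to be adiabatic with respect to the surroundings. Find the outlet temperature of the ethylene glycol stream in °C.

T_c,out = 25.7 °C

Heat released by hot stream: Q = 7.28 × 5.19 × (176 − 55.9) = 4537.8 kJ/min
Energy balance on cold side (adiabatic exchanger): Q = ṁ_c·Cp_c·(T_c,out − T_c,in)
T_c,out = 8.55 + 4537.8/(110 × 2.41) = 25.667 °C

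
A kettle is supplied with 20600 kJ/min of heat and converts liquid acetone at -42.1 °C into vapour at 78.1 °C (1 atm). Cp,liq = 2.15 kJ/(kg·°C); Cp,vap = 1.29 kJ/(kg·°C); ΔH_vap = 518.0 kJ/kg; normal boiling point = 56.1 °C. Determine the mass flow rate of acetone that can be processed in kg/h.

ṁ = 1630 kg/h

Δh = 2.15×(56.1−-42.1) + 518.0 + 1.29×(78.1−56.1) = 757.51 kJ/kg
Q = 20600 kJ/min = 343.33 kJ/s = 1.236e+06 kJ/h
ṁ = Q/Δh = 1.236e+06 / 757.51 = 1631.7 kg/h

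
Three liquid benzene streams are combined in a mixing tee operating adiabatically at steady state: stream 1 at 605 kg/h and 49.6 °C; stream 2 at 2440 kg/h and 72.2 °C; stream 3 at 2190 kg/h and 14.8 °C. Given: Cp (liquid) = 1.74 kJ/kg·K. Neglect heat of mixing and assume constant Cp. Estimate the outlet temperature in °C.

Energy balance with Q = 0: Σ ṁᵢCp,ᵢ(T_out − Tᵢ) = 0
T_out = Σ ṁᵢCp,ᵢTᵢ / Σ ṁᵢCp,ᵢ
      = 415140 / 9108.9 = 45.576 °C

T_out = 45.6 °C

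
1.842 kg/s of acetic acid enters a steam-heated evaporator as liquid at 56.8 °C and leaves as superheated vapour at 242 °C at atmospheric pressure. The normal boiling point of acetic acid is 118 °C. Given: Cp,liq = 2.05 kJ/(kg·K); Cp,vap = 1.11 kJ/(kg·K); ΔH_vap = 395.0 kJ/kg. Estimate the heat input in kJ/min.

Q = 72700 kJ/min

liquid 56.8→118 °C: 125.46 kJ/kg
vaporisation at 118 °C: 395 kJ/kg
vapour 118→242 °C: 137.64 kJ/kg
Δh = 125.46 + 395 + 137.64 = 658.1 kJ/kg
Q = ṁ·Δh = 1.842 kg/s × 658.1 kJ/kg = 1212.2 kJ/s
|Q| = 1212.2 kW = 72733 kJ/min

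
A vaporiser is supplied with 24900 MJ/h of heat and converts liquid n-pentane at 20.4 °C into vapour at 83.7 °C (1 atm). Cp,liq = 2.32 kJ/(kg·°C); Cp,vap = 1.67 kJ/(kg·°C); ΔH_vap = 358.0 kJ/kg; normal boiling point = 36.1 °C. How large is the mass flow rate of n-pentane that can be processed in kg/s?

Δh = 2.32×(36.1−20.4) + 358.0 + 1.67×(83.7−36.1) = 473.92 kJ/kg
Q = 24900 MJ/h = 6916.7 kJ/s = 6916.7 kJ/s
ṁ = Q/Δh = 6916.7 / 473.92 = 14.595 kg/s

ṁ = 14.6 kg/s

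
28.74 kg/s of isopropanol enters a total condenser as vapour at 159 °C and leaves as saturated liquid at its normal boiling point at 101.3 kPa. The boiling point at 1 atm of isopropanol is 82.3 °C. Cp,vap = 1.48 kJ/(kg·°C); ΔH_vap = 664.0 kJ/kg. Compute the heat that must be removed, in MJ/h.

vapour 159→82.3 °C: -113.52 kJ/kg
condensation at 82.3 °C: -664 kJ/kg
Δh = -113.52 + -664 = -777.52 kJ/kg
Q = ṁ·Δh = 28.74 kg/s × -777.52 kJ/kg = -22346 kJ/s
|Q| = 22346 kW = 80445 MJ/h

Q_c = 80400 MJ/h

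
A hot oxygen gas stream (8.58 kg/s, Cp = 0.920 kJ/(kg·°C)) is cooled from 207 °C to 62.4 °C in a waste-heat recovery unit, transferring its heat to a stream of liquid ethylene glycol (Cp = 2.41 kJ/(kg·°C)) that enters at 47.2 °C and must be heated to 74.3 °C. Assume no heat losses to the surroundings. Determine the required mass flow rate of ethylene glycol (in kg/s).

Heat released by hot stream: Q = 8.58 × 0.920 × (207 − 62.4) = 1141.4 kJ/s
Energy balance on cold side (adiabatic exchanger): Q = ṁ_c·Cp_c·(T_c,out − T_c,in)
ṁ_c = 1141.4 / [2.41 × (74.3 − 47.2)] = 17.477 kg/s

ṁ_c = 17.5 kg/s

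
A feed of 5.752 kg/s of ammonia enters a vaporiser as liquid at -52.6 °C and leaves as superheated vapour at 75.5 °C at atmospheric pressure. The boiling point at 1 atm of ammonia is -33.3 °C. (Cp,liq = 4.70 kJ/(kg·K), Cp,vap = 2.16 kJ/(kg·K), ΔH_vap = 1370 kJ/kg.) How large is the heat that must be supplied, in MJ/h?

Q = 35100 MJ/h

liquid -52.6→-33.3 °C: 90.71 kJ/kg
vaporisation at -33.3 °C: 1370 kJ/kg
vapour -33.3→75.5 °C: 235.01 kJ/kg
Δh = 90.71 + 1370 + 235.01 = 1695.7 kJ/kg
Q = ṁ·Δh = 5.752 kg/s × 1695.7 kJ/kg = 9753.8 kJ/s
|Q| = 9753.8 kW = 35114 MJ/h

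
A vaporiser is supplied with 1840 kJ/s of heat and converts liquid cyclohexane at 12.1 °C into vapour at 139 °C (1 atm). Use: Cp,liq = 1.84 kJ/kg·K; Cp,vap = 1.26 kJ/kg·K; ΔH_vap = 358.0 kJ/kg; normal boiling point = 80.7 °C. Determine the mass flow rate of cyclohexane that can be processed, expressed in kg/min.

ṁ = 198 kg/min

Δh = 1.84×(80.7−12.1) + 358.0 + 1.26×(139−80.7) = 557.68 kJ/kg
Q = 1840 kJ/s = 1840 kJ/s = 110400 kJ/min
ṁ = Q/Δh = 110400 / 557.68 = 197.96 kg/min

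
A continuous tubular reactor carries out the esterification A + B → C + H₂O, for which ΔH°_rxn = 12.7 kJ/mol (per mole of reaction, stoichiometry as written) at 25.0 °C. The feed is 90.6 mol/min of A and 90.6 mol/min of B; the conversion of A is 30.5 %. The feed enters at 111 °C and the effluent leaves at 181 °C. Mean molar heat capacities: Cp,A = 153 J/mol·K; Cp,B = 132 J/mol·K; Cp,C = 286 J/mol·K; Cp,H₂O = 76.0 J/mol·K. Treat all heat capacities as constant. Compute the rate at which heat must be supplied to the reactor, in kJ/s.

Q_in = 41.5 kJ/s

Extent of reaction ξ = 0.305 × 90.6 = 27.633 mol/min
Reaction term: ξ·ΔH°_rxn = 27.633 × 12.7 = 350.94 kJ/min
Sensible, feed 111→25 °C: -2220.6 kJ/min
Outlet flows (mol/min): A 62.967, B 62.967, C 27.633, H₂O 27.633
Sensible, products 25→181 °C: 4360 kJ/min
Q = ΔH = 2490.3 kJ/min = 41.506 kW
Heat supplied = 41.506 kJ/s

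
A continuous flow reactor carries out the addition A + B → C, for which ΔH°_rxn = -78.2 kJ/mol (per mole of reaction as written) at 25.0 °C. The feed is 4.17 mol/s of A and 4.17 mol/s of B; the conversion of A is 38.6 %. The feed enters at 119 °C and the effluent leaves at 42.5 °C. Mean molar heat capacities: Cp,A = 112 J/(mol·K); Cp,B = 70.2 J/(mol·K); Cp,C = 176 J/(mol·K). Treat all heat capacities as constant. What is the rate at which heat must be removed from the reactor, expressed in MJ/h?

Q_out = 663 MJ/h

Extent of reaction ξ = 0.386 × 4.17 = 1.6096 mol/s
Reaction term: ξ·ΔH°_rxn = 1.6096 × -78.2 = -125.87 kJ/s
Sensible, feed 119→25 °C: -71.419 kJ/s
Outlet flows (mol/s): A 2.5604, B 2.5604, C 1.6096
Sensible, products 25→42.5 °C: 13.121 kJ/s
Q = ΔH = -184.17 kJ/s = -184.17 kW
Heat removed = 663.01 MJ/h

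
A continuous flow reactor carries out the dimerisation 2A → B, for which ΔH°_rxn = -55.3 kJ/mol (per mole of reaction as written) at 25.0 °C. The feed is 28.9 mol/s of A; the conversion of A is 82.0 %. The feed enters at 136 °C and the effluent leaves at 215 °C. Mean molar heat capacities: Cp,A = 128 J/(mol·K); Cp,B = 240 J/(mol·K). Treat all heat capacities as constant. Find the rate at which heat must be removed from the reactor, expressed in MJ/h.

Q_out = 1440 MJ/h

Extent of reaction ξ = 0.820 × 28.9 / 2 = 11.849 mol/s
Reaction term: ξ·ΔH°_rxn = 11.849 × -55.3 = -655.25 kJ/s
Sensible, feed 136→25 °C: -410.61 kJ/s
Outlet flows (mol/s): A 5.202, B 11.849
Sensible, products 25→215 °C: 666.83 kJ/s
Q = ΔH = -399.03 kJ/s = -399.03 kW
Heat removed = 1436.5 MJ/h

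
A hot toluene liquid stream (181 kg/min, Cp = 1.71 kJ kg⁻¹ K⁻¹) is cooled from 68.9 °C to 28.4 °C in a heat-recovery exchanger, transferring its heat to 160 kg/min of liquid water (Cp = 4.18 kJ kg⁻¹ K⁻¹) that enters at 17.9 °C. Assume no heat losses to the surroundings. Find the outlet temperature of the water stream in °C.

Heat released by hot stream: Q = 181 × 1.71 × (68.9 − 28.4) = 12535 kJ/min
Energy balance on cold side (adiabatic exchanger): Q = ṁ_c·Cp_c·(T_c,out − T_c,in)
T_c,out = 17.9 + 12535/(160 × 4.18) = 36.643 °C

T_c,out = 36.6 °C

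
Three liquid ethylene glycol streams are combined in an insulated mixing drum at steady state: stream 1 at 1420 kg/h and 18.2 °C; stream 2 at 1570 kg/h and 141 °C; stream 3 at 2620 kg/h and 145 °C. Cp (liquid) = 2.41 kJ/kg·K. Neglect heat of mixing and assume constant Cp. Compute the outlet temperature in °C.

No heat crosses the boundary, so H_out = H_in.
T_out = Σ ṁᵢCp,ᵢTᵢ / Σ ṁᵢCp,ᵢ
      = 1.5113e+06 / 13520 = 111.79 °C

T_out = 112 °C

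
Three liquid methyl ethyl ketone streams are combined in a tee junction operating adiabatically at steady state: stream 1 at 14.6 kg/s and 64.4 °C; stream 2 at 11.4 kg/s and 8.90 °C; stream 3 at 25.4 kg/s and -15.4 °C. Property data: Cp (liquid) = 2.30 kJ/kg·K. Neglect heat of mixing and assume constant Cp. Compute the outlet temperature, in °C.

T_out = 12.7 °C

Energy balance with Q = 0: Σ ṁᵢCp,ᵢ(T_out − Tᵢ) = 0
T_out = Σ ṁᵢCp,ᵢTᵢ / Σ ṁᵢCp,ᵢ
      = 1496.2 / 118.22 = 12.656 °C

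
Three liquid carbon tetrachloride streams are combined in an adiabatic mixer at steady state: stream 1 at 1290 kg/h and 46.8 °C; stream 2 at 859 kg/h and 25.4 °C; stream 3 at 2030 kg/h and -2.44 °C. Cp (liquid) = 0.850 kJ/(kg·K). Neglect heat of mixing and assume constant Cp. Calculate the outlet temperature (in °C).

T_out = 18.5 °C

Energy balance with Q = 0: Σ ṁᵢCp,ᵢ(T_out − Tᵢ) = 0
Σ ṁᵢCp,ᵢTᵢ = 1290×0.850×46.8 + 859×0.850×25.4 + 2030×0.850×-2.44 = 65652
Σ ṁᵢCp,ᵢ = 1290×0.850 + 859×0.850 + 2030×0.850 = 3552.2
T_out = 65652 / 3552.2 = 18.482 °C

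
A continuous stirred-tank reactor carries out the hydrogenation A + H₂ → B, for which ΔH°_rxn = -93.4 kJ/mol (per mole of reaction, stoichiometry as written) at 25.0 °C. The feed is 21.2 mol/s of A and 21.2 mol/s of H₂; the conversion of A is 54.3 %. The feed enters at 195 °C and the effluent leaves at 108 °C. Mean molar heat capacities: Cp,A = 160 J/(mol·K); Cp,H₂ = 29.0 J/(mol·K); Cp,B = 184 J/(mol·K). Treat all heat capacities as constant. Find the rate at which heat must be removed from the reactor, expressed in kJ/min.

Extent of reaction ξ = 0.543 × 21.2 = 11.512 mol/s
Reaction term: ξ·ΔH°_rxn = 11.512 × -93.4 = -1075.2 kJ/s
Sensible, feed 195→25 °C: -681.16 kJ/s
Outlet flows (mol/s): A 9.6884, H₂ 9.6884, B 11.512
Sensible, products 25→108 °C: 327.79 kJ/s
Q = ΔH = -1428.6 kJ/s = -1428.6 kW
Heat removed = 85713 kJ/min

Q_out = 85700 kJ/min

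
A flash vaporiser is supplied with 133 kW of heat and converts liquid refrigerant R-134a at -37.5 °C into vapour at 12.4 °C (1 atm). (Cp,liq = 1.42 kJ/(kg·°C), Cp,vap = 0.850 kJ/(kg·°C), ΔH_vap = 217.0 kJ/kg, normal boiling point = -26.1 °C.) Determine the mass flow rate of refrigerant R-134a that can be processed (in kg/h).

Δh = 1.42×(-26.1−-37.5) + 217.0 + 0.850×(12.4−-26.1) = 265.91 kJ/kg
Q = 133 kW = 133 kJ/s = 478800 kJ/h
ṁ = Q/Δh = 478800 / 265.91 = 1800.6 kg/h

ṁ = 1800 kg/h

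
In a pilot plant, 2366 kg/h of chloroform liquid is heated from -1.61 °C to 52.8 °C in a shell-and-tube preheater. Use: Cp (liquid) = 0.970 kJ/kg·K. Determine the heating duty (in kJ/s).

Q = 34.7 kJ/s

Q = ṁ·Cp·ΔT = 2366 × 0.970 × (52.8 − -1.61) = 124870 kJ/h
Converting: 124870 / 3600 s = 34.687 kW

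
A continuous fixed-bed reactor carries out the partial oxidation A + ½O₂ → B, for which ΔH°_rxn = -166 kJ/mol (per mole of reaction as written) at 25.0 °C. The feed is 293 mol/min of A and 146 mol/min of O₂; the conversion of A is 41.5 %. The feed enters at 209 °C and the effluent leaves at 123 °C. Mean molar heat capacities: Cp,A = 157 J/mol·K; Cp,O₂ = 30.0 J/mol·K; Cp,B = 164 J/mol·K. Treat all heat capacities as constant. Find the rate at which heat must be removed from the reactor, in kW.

Q_out = 410 kW

Extent of reaction ξ = 0.415 × 293 = 121.59 mol/min
Reaction term: ξ·ΔH°_rxn = 121.59 × -166 = -20185 kJ/min
Sensible, feed 209→25 °C: -9270.1 kJ/min
Outlet flows (mol/min): A 171.41, O₂ 85.203, B 121.59
Sensible, products 25→123 °C: 4842 kJ/min
Q = ΔH = -24613 kJ/min = -410.21 kW
Heat removed = 410.21 kW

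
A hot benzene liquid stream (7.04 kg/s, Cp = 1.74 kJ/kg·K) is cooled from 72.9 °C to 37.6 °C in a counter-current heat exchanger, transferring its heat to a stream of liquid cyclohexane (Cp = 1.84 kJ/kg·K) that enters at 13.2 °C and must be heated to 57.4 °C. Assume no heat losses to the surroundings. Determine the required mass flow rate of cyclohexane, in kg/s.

ṁ_c = 5.32 kg/s

Heat released by hot stream: Q = 7.04 × 1.74 × (72.9 − 37.6) = 432.41 kJ/s
Energy balance on cold side (adiabatic exchanger): Q = ṁ_c·Cp_c·(T_c,out − T_c,in)
ṁ_c = 432.41 / [1.84 × (57.4 − 13.2)] = 5.3169 kg/s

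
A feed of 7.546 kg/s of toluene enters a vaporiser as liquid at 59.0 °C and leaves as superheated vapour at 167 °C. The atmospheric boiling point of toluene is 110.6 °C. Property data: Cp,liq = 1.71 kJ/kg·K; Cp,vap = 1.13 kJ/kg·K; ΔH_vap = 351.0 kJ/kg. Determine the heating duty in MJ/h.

Q = 13700 MJ/h

liquid 59.0→110.6 °C: 88.236 kJ/kg
vaporisation at 110.6 °C: 351 kJ/kg
vapour 110.6→167 °C: 63.732 kJ/kg
Δh = 88.236 + 351 + 63.732 = 502.97 kJ/kg
Q = ṁ·Δh = 7.546 kg/s × 502.97 kJ/kg = 3795.4 kJ/s
|Q| = 3795.4 kW = 13663 MJ/h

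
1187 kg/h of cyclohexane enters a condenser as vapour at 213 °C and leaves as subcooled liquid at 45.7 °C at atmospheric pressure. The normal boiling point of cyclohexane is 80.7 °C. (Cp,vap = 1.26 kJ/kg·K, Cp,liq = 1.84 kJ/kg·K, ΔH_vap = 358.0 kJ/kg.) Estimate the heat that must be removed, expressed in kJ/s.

Q_c = 194 kJ/s

vapour 213→80.7 °C: -166.7 kJ/kg
condensation at 80.7 °C: -358 kJ/kg
liquid 80.7→45.7 °C: -64.4 kJ/kg
Δh = -166.7 + -358 + -64.4 = -589.1 kJ/kg
Q = ṁ·Δh = 1187 kg/h × -589.1 kJ/kg = -699260 kJ/h
|Q| = 194.24 kW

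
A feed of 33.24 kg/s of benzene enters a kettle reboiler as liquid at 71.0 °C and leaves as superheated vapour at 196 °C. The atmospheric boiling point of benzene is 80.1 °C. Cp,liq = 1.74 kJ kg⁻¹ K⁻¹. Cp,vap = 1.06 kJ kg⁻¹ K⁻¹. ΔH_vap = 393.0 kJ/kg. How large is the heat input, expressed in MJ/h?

liquid 71.0→80.1 °C: 15.834 kJ/kg
vaporisation at 80.1 °C: 393 kJ/kg
vapour 80.1→196 °C: 122.85 kJ/kg
Δh = 15.834 + 393 + 122.85 = 531.69 kJ/kg
Q = ṁ·Δh = 33.24 kg/s × 531.69 kJ/kg = 17673 kJ/s
|Q| = 17673 kW = 63624 MJ/h

Q = 63600 MJ/h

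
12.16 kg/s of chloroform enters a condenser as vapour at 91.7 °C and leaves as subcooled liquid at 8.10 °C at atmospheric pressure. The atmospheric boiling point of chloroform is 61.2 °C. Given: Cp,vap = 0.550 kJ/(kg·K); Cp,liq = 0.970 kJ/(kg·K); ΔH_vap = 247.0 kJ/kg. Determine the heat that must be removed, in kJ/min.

vapour 91.7→61.2 °C: -16.775 kJ/kg
condensation at 61.2 °C: -247 kJ/kg
liquid 61.2→8.10 °C: -51.507 kJ/kg
Δh = -16.775 + -247 + -51.507 = -315.28 kJ/kg
Q = ṁ·Δh = 12.16 kg/s × -315.28 kJ/kg = -3833.8 kJ/s
|Q| = 3833.8 kW = 230030 kJ/min

Q_c = 230000 kJ/min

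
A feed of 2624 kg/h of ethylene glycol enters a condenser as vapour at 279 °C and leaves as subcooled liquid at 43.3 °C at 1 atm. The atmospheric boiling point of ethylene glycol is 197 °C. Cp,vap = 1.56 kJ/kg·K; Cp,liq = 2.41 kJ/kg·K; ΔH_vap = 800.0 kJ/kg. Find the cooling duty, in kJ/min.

Q_c = 56800 kJ/min

vapour 279→197 °C: -127.92 kJ/kg
condensation at 197 °C: -800 kJ/kg
liquid 197→43.3 °C: -370.42 kJ/kg
Δh = -127.92 + -800 + -370.42 = -1298.3 kJ/kg
Q = ṁ·Δh = 2624 kg/h × -1298.3 kJ/kg = -3.4068e+06 kJ/h
|Q| = 946.34 kW = 56781 kJ/min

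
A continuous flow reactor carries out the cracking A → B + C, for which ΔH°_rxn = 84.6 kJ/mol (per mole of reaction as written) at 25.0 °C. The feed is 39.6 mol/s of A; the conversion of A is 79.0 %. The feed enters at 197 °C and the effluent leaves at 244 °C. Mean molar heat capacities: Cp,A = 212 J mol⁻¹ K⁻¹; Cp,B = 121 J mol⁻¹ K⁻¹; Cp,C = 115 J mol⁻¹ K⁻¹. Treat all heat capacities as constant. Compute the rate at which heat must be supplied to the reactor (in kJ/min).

Q_in = 192000 kJ/min

Extent of reaction ξ = 0.790 × 39.6 = 31.284 mol/s
Reaction term: ξ·ΔH°_rxn = 31.284 × 84.6 = 2646.6 kJ/s
Sensible, feed 197→25 °C: -1444 kJ/s
Outlet flows (mol/s): A 8.316, B 31.284, C 31.284
Sensible, products 25→244 °C: 2003 kJ/s
Q = ΔH = 3205.6 kJ/s = 3205.6 kW
Heat supplied = 192340 kJ/min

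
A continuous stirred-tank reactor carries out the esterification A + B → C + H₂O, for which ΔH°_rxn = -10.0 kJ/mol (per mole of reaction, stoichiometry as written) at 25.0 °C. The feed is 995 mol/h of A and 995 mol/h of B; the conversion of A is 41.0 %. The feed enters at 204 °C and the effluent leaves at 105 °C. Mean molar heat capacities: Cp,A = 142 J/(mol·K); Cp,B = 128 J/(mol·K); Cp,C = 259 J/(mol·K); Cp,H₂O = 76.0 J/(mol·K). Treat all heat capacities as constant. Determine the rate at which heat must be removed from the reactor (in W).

Q_out = 7930 W

Extent of reaction ξ = 0.410 × 995 = 407.95 mol/h
Reaction term: ξ·ΔH°_rxn = 407.95 × -10.0 = -4079.5 kJ/h
Sensible, feed 204→25 °C: -48088 kJ/h
Outlet flows (mol/h): A 587.05, B 587.05, C 407.95, H₂O 407.95
Sensible, products 25→105 °C: 23613 kJ/h
Q = ΔH = -28555 kJ/h = -7.9318 kW
Heat removed = 7931.8 W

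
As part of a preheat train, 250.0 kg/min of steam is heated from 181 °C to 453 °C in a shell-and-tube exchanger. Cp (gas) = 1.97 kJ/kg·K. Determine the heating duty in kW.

Q = ṁ·Cp·ΔT = 250.0 × 1.97 × (453 − 181) = 133960 kJ/min
Converting: 133960 / 60 s = 2232.7 kW

Q = 2230 kW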